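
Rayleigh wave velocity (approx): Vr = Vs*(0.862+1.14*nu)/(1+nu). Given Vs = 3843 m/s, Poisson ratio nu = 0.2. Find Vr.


Numerator factor = 0.862 + 1.14*0.2 = 1.09
Denominator = 1 + 0.2 = 1.2
Vr = 3843 * 1.09 / 1.2 = 3490.72 m/s

3490.72


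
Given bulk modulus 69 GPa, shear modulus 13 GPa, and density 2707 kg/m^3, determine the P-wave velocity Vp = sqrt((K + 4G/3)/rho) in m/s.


First compute the effective modulus:
K + 4G/3 = 69e9 + 4*13e9/3 = 86333333333.33 Pa
Then divide by density:
86333333333.33 / 2707 = 31892624.0611 Pa/(kg/m^3)
Take the square root:
Vp = sqrt(31892624.0611) = 5647.36 m/s

5647.36


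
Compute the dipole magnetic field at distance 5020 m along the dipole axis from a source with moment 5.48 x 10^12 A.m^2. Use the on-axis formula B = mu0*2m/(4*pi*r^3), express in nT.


m = 5.48 x 10^12 = 5480000000000 A.m^2
2m = 10960000000000 A.m^2
r^3 = 5020^3 = 126506008000
B = (4pi*10^-7) * 10960000000000 / (4*pi * 126506008000) * 1e9
= 13772742.193338 / 1589721381471.09 * 1e9
= 8663.6201 nT

8663.6201


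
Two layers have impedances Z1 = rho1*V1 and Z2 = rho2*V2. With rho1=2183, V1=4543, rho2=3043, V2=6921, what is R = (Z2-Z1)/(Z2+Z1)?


Z1 = 2183 * 4543 = 9917369
Z2 = 3043 * 6921 = 21060603
R = (21060603 - 9917369) / (21060603 + 9917369) = 11143234 / 30977972 = 0.3597

0.3597


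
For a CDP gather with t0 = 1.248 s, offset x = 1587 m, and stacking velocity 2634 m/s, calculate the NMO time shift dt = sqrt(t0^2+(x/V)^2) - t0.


x/Vnmo = 1587/2634 = 0.602506
(x/Vnmo)^2 = 0.363013
t0^2 = 1.557504
sqrt(1.557504 + 0.363013) = 1.385827
dt = 1.385827 - 1.248 = 0.137827

0.137827


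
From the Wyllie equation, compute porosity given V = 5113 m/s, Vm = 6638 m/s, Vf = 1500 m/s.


1/V - 1/Vm = 1/5113 - 1/6638 = 4.493e-05
1/Vf - 1/Vm = 1/1500 - 1/6638 = 0.00051602
phi = 4.493e-05 / 0.00051602 = 0.0871

0.0871


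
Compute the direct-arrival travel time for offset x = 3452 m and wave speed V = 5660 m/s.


t = x / V
= 3452 / 5660
= 0.6099 s

0.6099


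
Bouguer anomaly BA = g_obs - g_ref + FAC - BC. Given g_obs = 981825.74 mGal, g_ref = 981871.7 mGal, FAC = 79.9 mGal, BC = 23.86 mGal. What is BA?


BA = g_obs - g_ref + FAC - BC
= 981825.74 - 981871.7 + 79.9 - 23.86
= 10.08 mGal

10.08


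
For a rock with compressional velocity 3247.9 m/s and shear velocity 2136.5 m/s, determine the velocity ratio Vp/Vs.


Vp/Vs = 3247.9 / 2136.5
= 1.5202

1.5202


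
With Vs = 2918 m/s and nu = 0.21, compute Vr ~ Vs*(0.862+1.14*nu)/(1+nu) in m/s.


Numerator factor = 0.862 + 1.14*0.21 = 1.1014
Denominator = 1 + 0.21 = 1.21
Vr = 2918 * 1.1014 / 1.21 = 2656.1 m/s

2656.1


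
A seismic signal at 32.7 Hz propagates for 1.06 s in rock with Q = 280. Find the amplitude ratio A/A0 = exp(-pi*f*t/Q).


pi*f*t/Q = pi*32.7*1.06/280 = 0.388907
A/A0 = exp(-0.388907) = 0.677797

0.677797


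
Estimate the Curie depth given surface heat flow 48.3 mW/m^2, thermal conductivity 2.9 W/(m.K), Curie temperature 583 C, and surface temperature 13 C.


T_Curie - T_surf = 583 - 13 = 570 C
Convert q to W/m^2: 48.3 mW/m^2 = 0.0483 W/m^2
d = 570 * 2.9 / 0.0483 = 34223.6 m

34223.6


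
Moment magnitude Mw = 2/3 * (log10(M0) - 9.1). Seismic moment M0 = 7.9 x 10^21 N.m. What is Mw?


log10(M0) = log10(7.9 x 10^21) = 21.8976
Mw = 2/3 * (21.8976 - 9.1)
= 2/3 * 12.7976
= 8.53

8.53


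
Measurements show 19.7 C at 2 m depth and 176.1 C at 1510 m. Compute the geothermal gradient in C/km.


dT = 176.1 - 19.7 = 156.4 C
dz = 1510 - 2 = 1508 m
gradient = dT/dz * 1000 = 156.4/1508 * 1000 = 103.7135 C/km

103.7135


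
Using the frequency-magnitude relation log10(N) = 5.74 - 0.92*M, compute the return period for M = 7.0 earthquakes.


log10(N) = 5.74 - 0.92*7.0 = -0.7
N = 10^-0.7 = 0.199526
T = 1/N = 1/0.199526 = 5.0119 years

5.0119


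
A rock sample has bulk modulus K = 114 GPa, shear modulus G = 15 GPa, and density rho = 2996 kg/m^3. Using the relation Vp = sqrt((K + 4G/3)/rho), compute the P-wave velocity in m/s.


First compute the effective modulus:
K + 4G/3 = 114e9 + 4*15e9/3 = 134000000000.0 Pa
Then divide by density:
134000000000.0 / 2996 = 44726301.7356 Pa/(kg/m^3)
Take the square root:
Vp = sqrt(44726301.7356) = 6687.77 m/s

6687.77


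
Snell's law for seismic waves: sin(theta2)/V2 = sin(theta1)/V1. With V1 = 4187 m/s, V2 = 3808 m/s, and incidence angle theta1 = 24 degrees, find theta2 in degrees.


sin(theta1) = sin(24 deg) = 0.406737
sin(theta2) = V2/V1 * sin(theta1) = 3808/4187 * 0.406737 = 0.36992
theta2 = arcsin(0.36992) = 21.7107 degrees

21.7107


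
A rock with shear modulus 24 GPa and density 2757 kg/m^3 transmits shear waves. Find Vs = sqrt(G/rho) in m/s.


Convert G to Pa: G = 24e9 Pa
Compute G/rho = 24e9 / 2757 = 8705114.2546
Vs = sqrt(8705114.2546) = 2950.44 m/s

2950.44


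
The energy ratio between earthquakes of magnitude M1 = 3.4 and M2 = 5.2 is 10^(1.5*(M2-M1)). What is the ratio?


M2 - M1 = 5.2 - 3.4 = 1.8
1.5 * 1.8 = 2.7
ratio = 10^2.7 = 501.19

501.19


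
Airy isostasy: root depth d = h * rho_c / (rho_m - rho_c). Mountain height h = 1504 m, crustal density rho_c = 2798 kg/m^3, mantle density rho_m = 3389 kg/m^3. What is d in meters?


rho_m - rho_c = 3389 - 2798 = 591
d = 1504 * 2798 / 591
= 4208192 / 591
= 7120.46 m

7120.46


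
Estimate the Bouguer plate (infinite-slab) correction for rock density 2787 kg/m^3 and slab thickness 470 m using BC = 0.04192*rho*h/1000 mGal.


BC = 0.04192 * rho * h / 1000
= 0.04192 * 2787 * 470 / 1000
= 54.9106 mGal

54.9106


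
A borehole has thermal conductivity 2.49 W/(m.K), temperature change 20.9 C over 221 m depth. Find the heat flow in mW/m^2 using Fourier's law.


q = k * dT / dz * 1000
= 2.49 * 20.9 / 221 * 1000
= 0.23548 * 1000
= 235.4796 mW/m^2

235.4796


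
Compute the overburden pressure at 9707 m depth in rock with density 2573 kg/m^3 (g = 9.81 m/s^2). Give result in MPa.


P = rho * g * z / 1e6
= 2573 * 9.81 * 9707 / 1e6
= 245015648.91 / 1e6
= 245.0156 MPa

245.0156


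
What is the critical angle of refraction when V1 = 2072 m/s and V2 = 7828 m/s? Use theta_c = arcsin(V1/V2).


V1/V2 = 2072/7828 = 0.264691
theta_c = arcsin(0.264691) = 15.3486 degrees

15.3486


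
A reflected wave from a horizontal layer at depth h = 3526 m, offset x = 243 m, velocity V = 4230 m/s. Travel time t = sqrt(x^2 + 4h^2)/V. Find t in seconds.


x^2 + 4h^2 = 243^2 + 4*3526^2 = 59049 + 49730704 = 49789753
sqrt(49789753) = 7056.1854
t = 7056.1854 / 4230 = 1.6681 s

1.6681


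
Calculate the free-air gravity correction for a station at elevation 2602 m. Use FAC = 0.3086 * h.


FAC = 0.3086 * h
= 0.3086 * 2602
= 802.9772 mGal

802.9772


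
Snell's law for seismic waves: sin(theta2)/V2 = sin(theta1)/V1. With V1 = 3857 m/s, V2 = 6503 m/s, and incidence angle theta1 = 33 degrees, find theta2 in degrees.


sin(theta1) = sin(33 deg) = 0.544639
sin(theta2) = V2/V1 * sin(theta1) = 6503/3857 * 0.544639 = 0.918275
theta2 = arcsin(0.918275) = 66.6752 degrees

66.6752


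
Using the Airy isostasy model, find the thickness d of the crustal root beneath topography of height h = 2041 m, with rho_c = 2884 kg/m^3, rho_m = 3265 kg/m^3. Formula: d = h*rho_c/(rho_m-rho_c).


rho_m - rho_c = 3265 - 2884 = 381
d = 2041 * 2884 / 381
= 5886244 / 381
= 15449.46 m

15449.46


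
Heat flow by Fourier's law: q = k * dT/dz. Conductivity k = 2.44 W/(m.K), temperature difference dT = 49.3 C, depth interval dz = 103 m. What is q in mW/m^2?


q = k * dT / dz * 1000
= 2.44 * 49.3 / 103 * 1000
= 1.167883 * 1000
= 1167.8835 mW/m^2

1167.8835


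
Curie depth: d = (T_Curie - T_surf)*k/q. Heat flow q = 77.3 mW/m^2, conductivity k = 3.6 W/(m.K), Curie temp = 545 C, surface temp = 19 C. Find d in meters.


T_Curie - T_surf = 545 - 19 = 526 C
Convert q to W/m^2: 77.3 mW/m^2 = 0.0773 W/m^2
d = 526 * 3.6 / 0.0773 = 24496.77 m

24496.77


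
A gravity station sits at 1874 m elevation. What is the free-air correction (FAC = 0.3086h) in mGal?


FAC = 0.3086 * h
= 0.3086 * 1874
= 578.3164 mGal

578.3164


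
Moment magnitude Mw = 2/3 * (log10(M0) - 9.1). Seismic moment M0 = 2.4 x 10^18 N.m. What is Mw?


log10(M0) = log10(2.4 x 10^18) = 18.3802
Mw = 2/3 * (18.3802 - 9.1)
= 2/3 * 9.2802
= 6.19

6.19


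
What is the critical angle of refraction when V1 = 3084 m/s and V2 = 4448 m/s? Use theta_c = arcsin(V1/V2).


V1/V2 = 3084/4448 = 0.693345
theta_c = arcsin(0.693345) = 43.8955 degrees

43.8955


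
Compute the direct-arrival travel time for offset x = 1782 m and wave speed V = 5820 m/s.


t = x / V
= 1782 / 5820
= 0.3062 s

0.3062


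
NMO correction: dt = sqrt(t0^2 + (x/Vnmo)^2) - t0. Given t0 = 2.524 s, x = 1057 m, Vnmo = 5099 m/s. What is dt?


x/Vnmo = 1057/5099 = 0.207296
(x/Vnmo)^2 = 0.042971
t0^2 = 6.370576
sqrt(6.370576 + 0.042971) = 2.532498
dt = 2.532498 - 2.524 = 0.008498

0.008498


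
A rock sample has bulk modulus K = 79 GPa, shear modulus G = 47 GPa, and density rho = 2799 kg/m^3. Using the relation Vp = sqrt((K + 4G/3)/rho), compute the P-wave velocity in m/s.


First compute the effective modulus:
K + 4G/3 = 79e9 + 4*47e9/3 = 141666666666.67 Pa
Then divide by density:
141666666666.67 / 2799 = 50613314.2789 Pa/(kg/m^3)
Take the square root:
Vp = sqrt(50613314.2789) = 7114.3 m/s

7114.3


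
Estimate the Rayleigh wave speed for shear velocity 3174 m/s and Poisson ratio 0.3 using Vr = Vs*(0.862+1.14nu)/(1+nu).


Numerator factor = 0.862 + 1.14*0.3 = 1.204
Denominator = 1 + 0.3 = 1.3
Vr = 3174 * 1.204 / 1.3 = 2939.61 m/s

2939.61


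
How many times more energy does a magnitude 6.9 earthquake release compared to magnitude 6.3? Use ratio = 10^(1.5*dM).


M2 - M1 = 6.9 - 6.3 = 0.6
1.5 * 0.6 = 0.9
ratio = 10^0.9 = 7.94

7.94


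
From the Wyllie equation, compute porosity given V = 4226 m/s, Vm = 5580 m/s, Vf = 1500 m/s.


1/V - 1/Vm = 1/4226 - 1/5580 = 5.742e-05
1/Vf - 1/Vm = 1/1500 - 1/5580 = 0.00048746
phi = 5.742e-05 / 0.00048746 = 0.1178

0.1178


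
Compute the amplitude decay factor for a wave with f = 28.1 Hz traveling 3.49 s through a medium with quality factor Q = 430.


pi*f*t/Q = pi*28.1*3.49/430 = 0.716495
A/A0 = exp(-0.716495) = 0.488461

0.488461


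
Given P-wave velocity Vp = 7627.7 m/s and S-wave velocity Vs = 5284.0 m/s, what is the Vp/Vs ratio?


Vp/Vs = 7627.7 / 5284.0
= 1.4435

1.4435


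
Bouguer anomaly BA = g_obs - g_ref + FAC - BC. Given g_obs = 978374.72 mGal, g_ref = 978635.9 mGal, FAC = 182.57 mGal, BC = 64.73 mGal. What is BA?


BA = g_obs - g_ref + FAC - BC
= 978374.72 - 978635.9 + 182.57 - 64.73
= -143.34 mGal

-143.34


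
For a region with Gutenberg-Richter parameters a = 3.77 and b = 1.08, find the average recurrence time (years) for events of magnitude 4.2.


log10(N) = 3.77 - 1.08*4.2 = -0.766
N = 10^-0.766 = 0.171396
T = 1/N = 1/0.171396 = 5.8345 years

5.8345


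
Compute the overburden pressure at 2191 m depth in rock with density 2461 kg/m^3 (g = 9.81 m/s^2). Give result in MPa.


P = rho * g * z / 1e6
= 2461 * 9.81 * 2191 / 1e6
= 52896020.31 / 1e6
= 52.896 MPa

52.896


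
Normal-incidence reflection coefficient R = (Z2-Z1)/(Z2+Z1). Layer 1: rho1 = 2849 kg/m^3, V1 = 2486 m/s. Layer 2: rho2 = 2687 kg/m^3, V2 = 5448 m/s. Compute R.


Z1 = 2849 * 2486 = 7082614
Z2 = 2687 * 5448 = 14638776
R = (14638776 - 7082614) / (14638776 + 7082614) = 7556162 / 21721390 = 0.3479

0.3479


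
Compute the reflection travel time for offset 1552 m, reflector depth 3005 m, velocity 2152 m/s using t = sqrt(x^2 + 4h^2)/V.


x^2 + 4h^2 = 1552^2 + 4*3005^2 = 2408704 + 36120100 = 38528804
sqrt(38528804) = 6207.1575
t = 6207.1575 / 2152 = 2.8844 s

2.8844


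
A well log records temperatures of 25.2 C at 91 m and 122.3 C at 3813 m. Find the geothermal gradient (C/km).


dT = 122.3 - 25.2 = 97.1 C
dz = 3813 - 91 = 3722 m
gradient = dT/dz * 1000 = 97.1/3722 * 1000 = 26.0881 C/km

26.0881


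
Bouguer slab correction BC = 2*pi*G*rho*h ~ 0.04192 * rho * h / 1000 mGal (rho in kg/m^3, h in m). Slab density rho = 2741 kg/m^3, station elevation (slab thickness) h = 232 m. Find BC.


BC = 0.04192 * rho * h / 1000
= 0.04192 * 2741 * 232 / 1000
= 26.6574 mGal

26.6574


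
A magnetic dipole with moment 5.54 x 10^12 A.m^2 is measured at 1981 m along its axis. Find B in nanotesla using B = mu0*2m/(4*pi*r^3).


m = 5.54 x 10^12 = 5540000000000 A.m^2
2m = 11080000000000 A.m^2
r^3 = 1981^3 = 7774159141
B = (4pi*10^-7) * 11080000000000 / (4*pi * 7774159141) * 1e9
= 13923538.64071 / 97692964980.81 * 1e9
= 142523.4524 nT

142523.4524


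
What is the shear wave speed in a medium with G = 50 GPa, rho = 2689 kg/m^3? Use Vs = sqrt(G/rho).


Convert G to Pa: G = 50e9 Pa
Compute G/rho = 50e9 / 2689 = 18594272.9639
Vs = sqrt(18594272.9639) = 4312.11 m/s

4312.11


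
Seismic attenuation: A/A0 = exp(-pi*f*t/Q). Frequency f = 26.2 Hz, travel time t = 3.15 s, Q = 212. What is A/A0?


pi*f*t/Q = pi*26.2*3.15/212 = 1.222998
A/A0 = exp(-1.222998) = 0.294346

0.294346


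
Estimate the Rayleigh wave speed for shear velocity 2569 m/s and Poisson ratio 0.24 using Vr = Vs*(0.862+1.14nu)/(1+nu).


Numerator factor = 0.862 + 1.14*0.24 = 1.1356
Denominator = 1 + 0.24 = 1.24
Vr = 2569 * 1.1356 / 1.24 = 2352.71 m/s

2352.71


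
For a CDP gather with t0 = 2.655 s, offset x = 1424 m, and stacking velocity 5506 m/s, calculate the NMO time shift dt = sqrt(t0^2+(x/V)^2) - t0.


x/Vnmo = 1424/5506 = 0.258627
(x/Vnmo)^2 = 0.066888
t0^2 = 7.049025
sqrt(7.049025 + 0.066888) = 2.667567
dt = 2.667567 - 2.655 = 0.012567

0.012567


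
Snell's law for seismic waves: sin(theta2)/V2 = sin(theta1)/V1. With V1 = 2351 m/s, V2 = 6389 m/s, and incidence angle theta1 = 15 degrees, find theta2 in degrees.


sin(theta1) = sin(15 deg) = 0.258819
sin(theta2) = V2/V1 * sin(theta1) = 6389/2351 * 0.258819 = 0.703358
theta2 = arcsin(0.703358) = 44.697 degrees

44.697


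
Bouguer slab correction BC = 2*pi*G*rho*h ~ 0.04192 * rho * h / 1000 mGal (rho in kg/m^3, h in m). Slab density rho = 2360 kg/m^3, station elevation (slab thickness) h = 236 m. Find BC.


BC = 0.04192 * rho * h / 1000
= 0.04192 * 2360 * 236 / 1000
= 23.3478 mGal

23.3478


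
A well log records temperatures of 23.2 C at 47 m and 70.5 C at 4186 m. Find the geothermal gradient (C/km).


dT = 70.5 - 23.2 = 47.3 C
dz = 4186 - 47 = 4139 m
gradient = dT/dz * 1000 = 47.3/4139 * 1000 = 11.4279 C/km

11.4279


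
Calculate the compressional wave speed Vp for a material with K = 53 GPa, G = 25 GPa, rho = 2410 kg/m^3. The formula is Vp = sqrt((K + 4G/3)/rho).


First compute the effective modulus:
K + 4G/3 = 53e9 + 4*25e9/3 = 86333333333.33 Pa
Then divide by density:
86333333333.33 / 2410 = 35822959.8893 Pa/(kg/m^3)
Take the square root:
Vp = sqrt(35822959.8893) = 5985.23 m/s

5985.23


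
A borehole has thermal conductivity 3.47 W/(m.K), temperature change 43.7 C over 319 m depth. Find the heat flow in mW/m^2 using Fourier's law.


q = k * dT / dz * 1000
= 3.47 * 43.7 / 319 * 1000
= 0.475357 * 1000
= 475.3574 mW/m^2

475.3574


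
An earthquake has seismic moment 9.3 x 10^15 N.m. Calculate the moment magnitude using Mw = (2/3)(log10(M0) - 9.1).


log10(M0) = log10(9.3 x 10^15) = 15.9685
Mw = 2/3 * (15.9685 - 9.1)
= 2/3 * 6.8685
= 4.58

4.58


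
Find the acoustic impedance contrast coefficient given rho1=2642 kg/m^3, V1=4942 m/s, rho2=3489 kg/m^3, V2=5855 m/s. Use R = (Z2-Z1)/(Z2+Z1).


Z1 = 2642 * 4942 = 13056764
Z2 = 3489 * 5855 = 20428095
R = (20428095 - 13056764) / (20428095 + 13056764) = 7371331 / 33484859 = 0.2201

0.2201


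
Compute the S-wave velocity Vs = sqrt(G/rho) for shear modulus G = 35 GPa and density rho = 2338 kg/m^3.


Convert G to Pa: G = 35e9 Pa
Compute G/rho = 35e9 / 2338 = 14970059.8802
Vs = sqrt(14970059.8802) = 3869.12 m/s

3869.12


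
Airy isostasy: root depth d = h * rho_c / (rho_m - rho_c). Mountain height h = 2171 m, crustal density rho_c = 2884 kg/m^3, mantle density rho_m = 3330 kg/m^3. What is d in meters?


rho_m - rho_c = 3330 - 2884 = 446
d = 2171 * 2884 / 446
= 6261164 / 446
= 14038.48 m

14038.48


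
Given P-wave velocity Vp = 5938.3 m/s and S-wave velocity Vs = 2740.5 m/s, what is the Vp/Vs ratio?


Vp/Vs = 5938.3 / 2740.5
= 2.1669

2.1669


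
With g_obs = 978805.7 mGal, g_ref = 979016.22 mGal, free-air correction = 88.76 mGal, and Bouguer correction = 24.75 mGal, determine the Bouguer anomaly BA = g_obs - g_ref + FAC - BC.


BA = g_obs - g_ref + FAC - BC
= 978805.7 - 979016.22 + 88.76 - 24.75
= -146.51 mGal

-146.51


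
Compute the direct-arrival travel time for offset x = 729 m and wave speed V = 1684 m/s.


t = x / V
= 729 / 1684
= 0.4329 s

0.4329


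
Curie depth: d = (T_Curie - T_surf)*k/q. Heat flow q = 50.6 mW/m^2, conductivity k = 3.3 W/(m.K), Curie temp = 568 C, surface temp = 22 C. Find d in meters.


T_Curie - T_surf = 568 - 22 = 546 C
Convert q to W/m^2: 50.6 mW/m^2 = 0.0506 W/m^2
d = 546 * 3.3 / 0.0506 = 35608.7 m

35608.7


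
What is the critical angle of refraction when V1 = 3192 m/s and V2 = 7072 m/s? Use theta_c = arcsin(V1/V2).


V1/V2 = 3192/7072 = 0.451357
theta_c = arcsin(0.451357) = 26.8308 degrees

26.8308


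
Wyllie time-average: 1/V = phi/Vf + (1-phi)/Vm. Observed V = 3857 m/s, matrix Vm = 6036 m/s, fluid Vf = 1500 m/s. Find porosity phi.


1/V - 1/Vm = 1/3857 - 1/6036 = 9.36e-05
1/Vf - 1/Vm = 1/1500 - 1/6036 = 0.00050099
phi = 9.36e-05 / 0.00050099 = 0.1868

0.1868


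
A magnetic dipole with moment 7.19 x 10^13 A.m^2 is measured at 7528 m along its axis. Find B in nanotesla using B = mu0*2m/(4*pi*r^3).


m = 7.19 x 10^13 = 71900000000000 A.m^2
2m = 143800000000000 A.m^2
r^3 = 7528^3 = 426617661952
B = (4pi*10^-7) * 143800000000000 / (4*pi * 426617661952) * 1e9
= 180704409.434485 / 5361035650720.23 * 1e9
= 33706.9964 nT

33706.9964


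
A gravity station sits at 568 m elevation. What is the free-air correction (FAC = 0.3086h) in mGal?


FAC = 0.3086 * h
= 0.3086 * 568
= 175.2848 mGal

175.2848


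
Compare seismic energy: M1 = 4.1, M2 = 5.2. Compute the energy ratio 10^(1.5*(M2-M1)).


M2 - M1 = 5.2 - 4.1 = 1.1
1.5 * 1.1 = 1.65
ratio = 10^1.65 = 44.67

44.67


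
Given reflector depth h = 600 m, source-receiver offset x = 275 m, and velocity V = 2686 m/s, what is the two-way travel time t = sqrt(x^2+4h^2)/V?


x^2 + 4h^2 = 275^2 + 4*600^2 = 75625 + 1440000 = 1515625
sqrt(1515625) = 1231.1072
t = 1231.1072 / 2686 = 0.4583 s

0.4583


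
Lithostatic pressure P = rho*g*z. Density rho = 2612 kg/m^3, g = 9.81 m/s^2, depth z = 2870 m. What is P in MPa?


P = rho * g * z / 1e6
= 2612 * 9.81 * 2870 / 1e6
= 73540076.4 / 1e6
= 73.5401 MPa

73.5401


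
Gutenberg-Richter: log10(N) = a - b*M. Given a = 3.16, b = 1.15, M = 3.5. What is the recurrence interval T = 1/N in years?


log10(N) = 3.16 - 1.15*3.5 = -0.865
N = 10^-0.865 = 0.136458
T = 1/N = 1/0.136458 = 7.3282 years

7.3282


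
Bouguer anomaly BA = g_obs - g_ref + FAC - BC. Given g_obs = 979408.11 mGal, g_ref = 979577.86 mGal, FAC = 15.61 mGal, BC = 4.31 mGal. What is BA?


BA = g_obs - g_ref + FAC - BC
= 979408.11 - 979577.86 + 15.61 - 4.31
= -158.45 mGal

-158.45


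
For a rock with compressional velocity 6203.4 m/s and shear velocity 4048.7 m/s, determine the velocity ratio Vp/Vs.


Vp/Vs = 6203.4 / 4048.7
= 1.5322

1.5322


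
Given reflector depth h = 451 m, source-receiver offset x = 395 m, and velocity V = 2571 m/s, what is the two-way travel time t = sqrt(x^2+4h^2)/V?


x^2 + 4h^2 = 395^2 + 4*451^2 = 156025 + 813604 = 969629
sqrt(969629) = 984.6974
t = 984.6974 / 2571 = 0.383 s

0.383


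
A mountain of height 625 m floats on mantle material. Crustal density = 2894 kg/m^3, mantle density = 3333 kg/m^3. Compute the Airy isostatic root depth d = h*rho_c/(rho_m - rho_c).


rho_m - rho_c = 3333 - 2894 = 439
d = 625 * 2894 / 439
= 1808750 / 439
= 4120.16 m

4120.16


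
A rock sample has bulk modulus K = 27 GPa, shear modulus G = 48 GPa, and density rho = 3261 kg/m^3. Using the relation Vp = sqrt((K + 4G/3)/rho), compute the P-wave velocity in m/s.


First compute the effective modulus:
K + 4G/3 = 27e9 + 4*48e9/3 = 91000000000.0 Pa
Then divide by density:
91000000000.0 / 3261 = 27905550.4446 Pa/(kg/m^3)
Take the square root:
Vp = sqrt(27905550.4446) = 5282.57 m/s

5282.57


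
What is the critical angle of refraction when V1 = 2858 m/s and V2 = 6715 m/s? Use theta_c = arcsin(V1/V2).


V1/V2 = 2858/6715 = 0.425614
theta_c = arcsin(0.425614) = 25.1896 degrees

25.1896


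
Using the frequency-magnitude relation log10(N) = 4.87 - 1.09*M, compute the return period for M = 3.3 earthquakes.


log10(N) = 4.87 - 1.09*3.3 = 1.273
N = 10^1.273 = 18.749945
T = 1/N = 1/18.749945 = 0.0533 years

0.0533


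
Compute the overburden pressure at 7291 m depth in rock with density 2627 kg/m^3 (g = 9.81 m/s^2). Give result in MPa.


P = rho * g * z / 1e6
= 2627 * 9.81 * 7291 / 1e6
= 187895413.17 / 1e6
= 187.8954 MPa

187.8954


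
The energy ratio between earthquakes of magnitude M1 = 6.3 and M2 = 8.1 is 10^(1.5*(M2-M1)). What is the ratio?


M2 - M1 = 8.1 - 6.3 = 1.8
1.5 * 1.8 = 2.7
ratio = 10^2.7 = 501.19

501.19


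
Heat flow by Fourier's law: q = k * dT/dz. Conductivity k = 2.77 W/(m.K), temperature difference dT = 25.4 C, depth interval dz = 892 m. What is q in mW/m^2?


q = k * dT / dz * 1000
= 2.77 * 25.4 / 892 * 1000
= 0.078877 * 1000
= 78.8767 mW/m^2

78.8767


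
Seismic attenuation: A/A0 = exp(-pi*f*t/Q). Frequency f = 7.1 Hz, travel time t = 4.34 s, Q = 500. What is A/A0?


pi*f*t/Q = pi*7.1*4.34/500 = 0.19361
A/A0 = exp(-0.19361) = 0.823979

0.823979


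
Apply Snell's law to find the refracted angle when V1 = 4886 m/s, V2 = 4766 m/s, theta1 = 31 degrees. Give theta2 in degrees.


sin(theta1) = sin(31 deg) = 0.515038
sin(theta2) = V2/V1 * sin(theta1) = 4766/4886 * 0.515038 = 0.502389
theta2 = arcsin(0.502389) = 30.1582 degrees

30.1582


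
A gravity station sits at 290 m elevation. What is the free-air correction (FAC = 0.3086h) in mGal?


FAC = 0.3086 * h
= 0.3086 * 290
= 89.494 mGal

89.494


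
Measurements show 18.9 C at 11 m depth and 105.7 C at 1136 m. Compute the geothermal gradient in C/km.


dT = 105.7 - 18.9 = 86.8 C
dz = 1136 - 11 = 1125 m
gradient = dT/dz * 1000 = 86.8/1125 * 1000 = 77.1556 C/km

77.1556


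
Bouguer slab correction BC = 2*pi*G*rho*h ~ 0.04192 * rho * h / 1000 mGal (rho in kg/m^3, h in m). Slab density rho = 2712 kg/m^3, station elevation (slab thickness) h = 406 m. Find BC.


BC = 0.04192 * rho * h / 1000
= 0.04192 * 2712 * 406 / 1000
= 46.1569 mGal

46.1569


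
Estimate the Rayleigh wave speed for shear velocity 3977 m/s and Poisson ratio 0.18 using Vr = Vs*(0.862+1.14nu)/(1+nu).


Numerator factor = 0.862 + 1.14*0.18 = 1.0672
Denominator = 1 + 0.18 = 1.18
Vr = 3977 * 1.0672 / 1.18 = 3596.83 m/s

3596.83


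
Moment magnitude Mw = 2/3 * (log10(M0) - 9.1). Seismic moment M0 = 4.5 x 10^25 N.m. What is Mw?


log10(M0) = log10(4.5 x 10^25) = 25.6532
Mw = 2/3 * (25.6532 - 9.1)
= 2/3 * 16.5532
= 11.04

11.04


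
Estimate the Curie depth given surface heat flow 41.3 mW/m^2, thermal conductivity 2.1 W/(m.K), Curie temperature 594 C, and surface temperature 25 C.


T_Curie - T_surf = 594 - 25 = 569 C
Convert q to W/m^2: 41.3 mW/m^2 = 0.0413 W/m^2
d = 569 * 2.1 / 0.0413 = 28932.2 m

28932.2


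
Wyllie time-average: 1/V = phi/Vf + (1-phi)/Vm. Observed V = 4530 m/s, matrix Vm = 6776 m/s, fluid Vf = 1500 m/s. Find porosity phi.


1/V - 1/Vm = 1/4530 - 1/6776 = 7.317e-05
1/Vf - 1/Vm = 1/1500 - 1/6776 = 0.00051909
phi = 7.317e-05 / 0.00051909 = 0.141

0.141


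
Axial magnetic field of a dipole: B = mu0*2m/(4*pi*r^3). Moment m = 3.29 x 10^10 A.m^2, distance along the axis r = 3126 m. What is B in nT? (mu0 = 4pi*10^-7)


m = 3.29 x 10^10 = 32900000000 A.m^2
2m = 65800000000 A.m^2
r^3 = 3126^3 = 30546884376
B = (4pi*10^-7) * 65800000000 / (4*pi * 30546884376) * 1e9
= 82686.718642 / 383863470182.79 * 1e9
= 215.4066 nT

215.4066


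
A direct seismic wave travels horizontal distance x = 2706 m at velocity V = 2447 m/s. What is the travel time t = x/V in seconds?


t = x / V
= 2706 / 2447
= 1.1058 s

1.1058


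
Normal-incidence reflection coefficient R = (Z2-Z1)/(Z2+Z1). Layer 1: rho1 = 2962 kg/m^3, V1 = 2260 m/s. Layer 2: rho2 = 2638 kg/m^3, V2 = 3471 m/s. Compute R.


Z1 = 2962 * 2260 = 6694120
Z2 = 2638 * 3471 = 9156498
R = (9156498 - 6694120) / (9156498 + 6694120) = 2462378 / 15850618 = 0.1553

0.1553


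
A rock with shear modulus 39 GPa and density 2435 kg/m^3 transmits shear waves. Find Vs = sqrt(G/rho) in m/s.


Convert G to Pa: G = 39e9 Pa
Compute G/rho = 39e9 / 2435 = 16016427.1047
Vs = sqrt(16016427.1047) = 4002.05 m/s

4002.05


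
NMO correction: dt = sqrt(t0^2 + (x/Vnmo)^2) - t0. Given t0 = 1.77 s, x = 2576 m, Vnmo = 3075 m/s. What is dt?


x/Vnmo = 2576/3075 = 0.837724
(x/Vnmo)^2 = 0.701781
t0^2 = 3.1329
sqrt(3.1329 + 0.701781) = 1.958234
dt = 1.958234 - 1.77 = 0.188234

0.188234


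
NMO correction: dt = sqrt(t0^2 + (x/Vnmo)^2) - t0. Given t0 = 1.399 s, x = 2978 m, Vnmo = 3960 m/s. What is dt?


x/Vnmo = 2978/3960 = 0.75202
(x/Vnmo)^2 = 0.565534
t0^2 = 1.957201
sqrt(1.957201 + 0.565534) = 1.588312
dt = 1.588312 - 1.399 = 0.189312

0.189312


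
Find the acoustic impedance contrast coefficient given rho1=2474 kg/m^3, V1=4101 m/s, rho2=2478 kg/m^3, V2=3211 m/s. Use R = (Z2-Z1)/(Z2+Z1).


Z1 = 2474 * 4101 = 10145874
Z2 = 2478 * 3211 = 7956858
R = (7956858 - 10145874) / (7956858 + 10145874) = -2189016 / 18102732 = -0.1209

-0.1209


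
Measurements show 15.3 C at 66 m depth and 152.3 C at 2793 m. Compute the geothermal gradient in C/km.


dT = 152.3 - 15.3 = 137.0 C
dz = 2793 - 66 = 2727 m
gradient = dT/dz * 1000 = 137.0/2727 * 1000 = 50.2384 C/km

50.2384


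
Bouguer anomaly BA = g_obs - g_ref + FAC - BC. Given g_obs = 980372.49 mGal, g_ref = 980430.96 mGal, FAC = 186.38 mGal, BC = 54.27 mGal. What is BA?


BA = g_obs - g_ref + FAC - BC
= 980372.49 - 980430.96 + 186.38 - 54.27
= 73.64 mGal

73.64


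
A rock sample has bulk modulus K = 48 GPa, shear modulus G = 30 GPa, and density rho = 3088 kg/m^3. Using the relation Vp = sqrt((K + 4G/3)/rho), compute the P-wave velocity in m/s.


First compute the effective modulus:
K + 4G/3 = 48e9 + 4*30e9/3 = 88000000000.0 Pa
Then divide by density:
88000000000.0 / 3088 = 28497409.3264 Pa/(kg/m^3)
Take the square root:
Vp = sqrt(28497409.3264) = 5338.3 m/s

5338.3


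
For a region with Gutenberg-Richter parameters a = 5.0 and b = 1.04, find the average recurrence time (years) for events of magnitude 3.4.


log10(N) = 5.0 - 1.04*3.4 = 1.464
N = 10^1.464 = 29.107171
T = 1/N = 1/29.107171 = 0.0344 years

0.0344


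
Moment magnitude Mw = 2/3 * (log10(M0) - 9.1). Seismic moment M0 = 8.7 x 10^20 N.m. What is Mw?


log10(M0) = log10(8.7 x 10^20) = 20.9395
Mw = 2/3 * (20.9395 - 9.1)
= 2/3 * 11.8395
= 7.89

7.89


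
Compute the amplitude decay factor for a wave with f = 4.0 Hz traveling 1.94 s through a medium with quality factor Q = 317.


pi*f*t/Q = pi*4.0*1.94/317 = 0.076905
A/A0 = exp(-0.076905) = 0.925978

0.925978


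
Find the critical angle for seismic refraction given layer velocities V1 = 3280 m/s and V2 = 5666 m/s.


V1/V2 = 3280/5666 = 0.578892
theta_c = arcsin(0.578892) = 35.3726 degrees

35.3726


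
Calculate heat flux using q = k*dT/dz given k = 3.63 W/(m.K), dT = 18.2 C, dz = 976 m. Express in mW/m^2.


q = k * dT / dz * 1000
= 3.63 * 18.2 / 976 * 1000
= 0.067691 * 1000
= 67.6906 mW/m^2

67.6906


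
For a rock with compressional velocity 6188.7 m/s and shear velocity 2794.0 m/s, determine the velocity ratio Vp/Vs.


Vp/Vs = 6188.7 / 2794.0
= 2.215

2.215


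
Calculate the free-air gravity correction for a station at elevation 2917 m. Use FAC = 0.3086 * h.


FAC = 0.3086 * h
= 0.3086 * 2917
= 900.1862 mGal

900.1862


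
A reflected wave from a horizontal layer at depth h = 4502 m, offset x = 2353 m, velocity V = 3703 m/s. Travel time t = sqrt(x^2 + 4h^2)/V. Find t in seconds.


x^2 + 4h^2 = 2353^2 + 4*4502^2 = 5536609 + 81072016 = 86608625
sqrt(86608625) = 9306.3755
t = 9306.3755 / 3703 = 2.5132 s

2.5132


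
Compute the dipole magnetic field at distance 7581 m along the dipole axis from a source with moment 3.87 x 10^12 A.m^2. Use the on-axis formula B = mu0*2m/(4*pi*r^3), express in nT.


m = 3.87 x 10^12 = 3870000000000 A.m^2
2m = 7740000000000 A.m^2
r^3 = 7581^3 = 435691903941
B = (4pi*10^-7) * 7740000000000 / (4*pi * 435691903941) * 1e9
= 9726370.855514 / 5475065938598.38 * 1e9
= 1776.4847 nT

1776.4847


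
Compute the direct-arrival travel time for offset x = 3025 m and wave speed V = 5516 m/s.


t = x / V
= 3025 / 5516
= 0.5484 s

0.5484


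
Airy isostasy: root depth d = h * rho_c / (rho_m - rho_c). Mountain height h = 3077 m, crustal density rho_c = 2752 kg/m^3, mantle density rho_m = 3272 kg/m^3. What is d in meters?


rho_m - rho_c = 3272 - 2752 = 520
d = 3077 * 2752 / 520
= 8467904 / 520
= 16284.43 m

16284.43


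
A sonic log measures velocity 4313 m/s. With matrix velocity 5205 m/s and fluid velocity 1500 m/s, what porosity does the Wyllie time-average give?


1/V - 1/Vm = 1/4313 - 1/5205 = 3.973e-05
1/Vf - 1/Vm = 1/1500 - 1/5205 = 0.00047454
phi = 3.973e-05 / 0.00047454 = 0.0837

0.0837


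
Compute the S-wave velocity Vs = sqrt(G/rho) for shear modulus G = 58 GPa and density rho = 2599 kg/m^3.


Convert G to Pa: G = 58e9 Pa
Compute G/rho = 58e9 / 2599 = 22316275.4906
Vs = sqrt(22316275.4906) = 4724.01 m/s

4724.01


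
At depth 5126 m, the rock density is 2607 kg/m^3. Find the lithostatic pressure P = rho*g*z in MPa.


P = rho * g * z / 1e6
= 2607 * 9.81 * 5126 / 1e6
= 131095758.42 / 1e6
= 131.0958 MPa

131.0958


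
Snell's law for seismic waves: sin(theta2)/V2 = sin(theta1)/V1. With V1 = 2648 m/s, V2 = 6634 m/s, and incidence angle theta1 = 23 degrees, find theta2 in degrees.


sin(theta1) = sin(23 deg) = 0.390731
sin(theta2) = V2/V1 * sin(theta1) = 6634/2648 * 0.390731 = 0.978894
theta2 = arcsin(0.978894) = 78.2074 degrees

78.2074


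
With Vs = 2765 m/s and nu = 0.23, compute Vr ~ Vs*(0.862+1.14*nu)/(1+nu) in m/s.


Numerator factor = 0.862 + 1.14*0.23 = 1.1242
Denominator = 1 + 0.23 = 1.23
Vr = 2765 * 1.1242 / 1.23 = 2527.17 m/s

2527.17


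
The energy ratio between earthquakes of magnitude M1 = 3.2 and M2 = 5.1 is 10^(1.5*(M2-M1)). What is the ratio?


M2 - M1 = 5.1 - 3.2 = 1.9
1.5 * 1.9 = 2.85
ratio = 10^2.85 = 707.95

707.95


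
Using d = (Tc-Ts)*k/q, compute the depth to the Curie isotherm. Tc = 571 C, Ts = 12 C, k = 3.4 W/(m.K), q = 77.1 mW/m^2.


T_Curie - T_surf = 571 - 12 = 559 C
Convert q to W/m^2: 77.1 mW/m^2 = 0.0771 W/m^2
d = 559 * 3.4 / 0.0771 = 24651.1 m

24651.1


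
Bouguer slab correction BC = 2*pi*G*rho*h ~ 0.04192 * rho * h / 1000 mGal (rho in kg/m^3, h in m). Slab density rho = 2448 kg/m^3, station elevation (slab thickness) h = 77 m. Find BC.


BC = 0.04192 * rho * h / 1000
= 0.04192 * 2448 * 77 / 1000
= 7.9018 mGal

7.9018


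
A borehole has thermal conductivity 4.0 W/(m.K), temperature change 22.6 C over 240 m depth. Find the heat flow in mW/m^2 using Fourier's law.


q = k * dT / dz * 1000
= 4.0 * 22.6 / 240 * 1000
= 0.376667 * 1000
= 376.6667 mW/m^2

376.6667


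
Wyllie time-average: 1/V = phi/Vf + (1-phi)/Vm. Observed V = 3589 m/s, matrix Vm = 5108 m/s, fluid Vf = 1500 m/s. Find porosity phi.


1/V - 1/Vm = 1/3589 - 1/5108 = 8.286e-05
1/Vf - 1/Vm = 1/1500 - 1/5108 = 0.0004709
phi = 8.286e-05 / 0.0004709 = 0.176

0.176


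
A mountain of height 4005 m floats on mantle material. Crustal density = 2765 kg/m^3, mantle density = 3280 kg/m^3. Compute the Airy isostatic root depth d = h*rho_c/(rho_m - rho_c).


rho_m - rho_c = 3280 - 2765 = 515
d = 4005 * 2765 / 515
= 11073825 / 515
= 21502.57 m

21502.57


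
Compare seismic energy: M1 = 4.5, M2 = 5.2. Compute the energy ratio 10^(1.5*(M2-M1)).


M2 - M1 = 5.2 - 4.5 = 0.7
1.5 * 0.7 = 1.05
ratio = 10^1.05 = 11.22

11.22


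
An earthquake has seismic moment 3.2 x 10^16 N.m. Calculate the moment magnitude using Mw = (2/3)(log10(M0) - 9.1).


log10(M0) = log10(3.2 x 10^16) = 16.5051
Mw = 2/3 * (16.5051 - 9.1)
= 2/3 * 7.4051
= 4.94

4.94


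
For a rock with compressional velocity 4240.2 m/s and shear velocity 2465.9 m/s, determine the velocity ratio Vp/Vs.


Vp/Vs = 4240.2 / 2465.9
= 1.7195

1.7195


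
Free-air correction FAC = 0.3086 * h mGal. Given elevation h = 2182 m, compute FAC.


FAC = 0.3086 * h
= 0.3086 * 2182
= 673.3652 mGal

673.3652


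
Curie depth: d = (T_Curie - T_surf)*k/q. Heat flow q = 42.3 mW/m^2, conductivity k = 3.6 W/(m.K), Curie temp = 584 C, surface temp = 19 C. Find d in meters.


T_Curie - T_surf = 584 - 19 = 565 C
Convert q to W/m^2: 42.3 mW/m^2 = 0.0423 W/m^2
d = 565 * 3.6 / 0.0423 = 48085.11 m

48085.11


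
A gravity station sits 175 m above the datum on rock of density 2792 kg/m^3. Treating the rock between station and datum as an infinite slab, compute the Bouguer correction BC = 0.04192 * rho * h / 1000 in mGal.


BC = 0.04192 * rho * h / 1000
= 0.04192 * 2792 * 175 / 1000
= 20.4821 mGal

20.4821


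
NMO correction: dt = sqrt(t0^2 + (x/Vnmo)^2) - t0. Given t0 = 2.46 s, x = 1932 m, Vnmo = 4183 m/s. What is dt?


x/Vnmo = 1932/4183 = 0.461869
(x/Vnmo)^2 = 0.213323
t0^2 = 6.0516
sqrt(6.0516 + 0.213323) = 2.502983
dt = 2.502983 - 2.46 = 0.042983

0.042983


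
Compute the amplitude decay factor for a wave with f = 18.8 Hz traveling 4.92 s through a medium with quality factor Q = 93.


pi*f*t/Q = pi*18.8*4.92/93 = 3.124567
A/A0 = exp(-3.124567) = 0.043956

0.043956


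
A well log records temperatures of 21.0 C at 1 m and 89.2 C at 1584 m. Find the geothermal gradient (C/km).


dT = 89.2 - 21.0 = 68.2 C
dz = 1584 - 1 = 1583 m
gradient = dT/dz * 1000 = 68.2/1583 * 1000 = 43.0828 C/km

43.0828


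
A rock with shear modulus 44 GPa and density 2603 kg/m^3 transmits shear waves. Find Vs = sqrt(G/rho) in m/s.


Convert G to Pa: G = 44e9 Pa
Compute G/rho = 44e9 / 2603 = 16903572.8006
Vs = sqrt(16903572.8006) = 4111.4 m/s

4111.4


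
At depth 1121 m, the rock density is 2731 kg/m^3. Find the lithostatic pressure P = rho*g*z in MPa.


P = rho * g * z / 1e6
= 2731 * 9.81 * 1121 / 1e6
= 30032834.31 / 1e6
= 30.0328 MPa

30.0328


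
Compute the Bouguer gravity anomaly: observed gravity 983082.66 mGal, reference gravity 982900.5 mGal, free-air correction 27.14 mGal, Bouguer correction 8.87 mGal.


BA = g_obs - g_ref + FAC - BC
= 983082.66 - 982900.5 + 27.14 - 8.87
= 200.43 mGal

200.43


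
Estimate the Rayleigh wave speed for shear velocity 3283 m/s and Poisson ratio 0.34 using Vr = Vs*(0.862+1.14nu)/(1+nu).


Numerator factor = 0.862 + 1.14*0.34 = 1.2496
Denominator = 1 + 0.34 = 1.34
Vr = 3283 * 1.2496 / 1.34 = 3061.52 m/s

3061.52


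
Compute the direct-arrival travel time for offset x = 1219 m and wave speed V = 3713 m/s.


t = x / V
= 1219 / 3713
= 0.3283 s

0.3283


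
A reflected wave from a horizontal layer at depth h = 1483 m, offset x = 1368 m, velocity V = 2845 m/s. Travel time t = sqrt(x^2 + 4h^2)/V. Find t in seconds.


x^2 + 4h^2 = 1368^2 + 4*1483^2 = 1871424 + 8797156 = 10668580
sqrt(10668580) = 3266.2792
t = 3266.2792 / 2845 = 1.1481 s

1.1481


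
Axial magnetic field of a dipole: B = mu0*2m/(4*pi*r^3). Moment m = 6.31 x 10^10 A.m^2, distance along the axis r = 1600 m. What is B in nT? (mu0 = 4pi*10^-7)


m = 6.31 x 10^10 = 63100000000 A.m^2
2m = 126200000000 A.m^2
r^3 = 1600^3 = 4096000000
B = (4pi*10^-7) * 126200000000 / (4*pi * 4096000000) * 1e9
= 158587.597153 / 51471854036.42 * 1e9
= 3081.0547 nT

3081.0547


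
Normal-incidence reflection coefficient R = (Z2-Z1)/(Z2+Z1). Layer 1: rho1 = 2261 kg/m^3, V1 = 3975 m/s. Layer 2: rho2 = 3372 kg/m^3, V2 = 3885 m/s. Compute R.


Z1 = 2261 * 3975 = 8987475
Z2 = 3372 * 3885 = 13100220
R = (13100220 - 8987475) / (13100220 + 8987475) = 4112745 / 22087695 = 0.1862

0.1862


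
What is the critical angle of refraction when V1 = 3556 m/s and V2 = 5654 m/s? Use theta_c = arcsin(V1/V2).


V1/V2 = 3556/5654 = 0.628935
theta_c = arcsin(0.628935) = 38.9716 degrees

38.9716


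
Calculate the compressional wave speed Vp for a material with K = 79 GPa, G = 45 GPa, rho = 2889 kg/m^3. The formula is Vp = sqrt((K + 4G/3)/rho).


First compute the effective modulus:
K + 4G/3 = 79e9 + 4*45e9/3 = 139000000000.0 Pa
Then divide by density:
139000000000.0 / 2889 = 48113534.0948 Pa/(kg/m^3)
Take the square root:
Vp = sqrt(48113534.0948) = 6936.39 m/s

6936.39


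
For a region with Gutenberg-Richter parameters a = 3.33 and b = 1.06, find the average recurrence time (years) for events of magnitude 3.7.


log10(N) = 3.33 - 1.06*3.7 = -0.592
N = 10^-0.592 = 0.255859
T = 1/N = 1/0.255859 = 3.9084 years

3.9084


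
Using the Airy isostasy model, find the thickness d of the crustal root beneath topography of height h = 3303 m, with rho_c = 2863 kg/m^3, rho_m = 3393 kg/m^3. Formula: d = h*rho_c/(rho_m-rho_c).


rho_m - rho_c = 3393 - 2863 = 530
d = 3303 * 2863 / 530
= 9456489 / 530
= 17842.43 m

17842.43


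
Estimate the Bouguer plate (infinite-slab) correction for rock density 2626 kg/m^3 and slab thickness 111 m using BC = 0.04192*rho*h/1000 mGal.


BC = 0.04192 * rho * h / 1000
= 0.04192 * 2626 * 111 / 1000
= 12.2191 mGal

12.2191


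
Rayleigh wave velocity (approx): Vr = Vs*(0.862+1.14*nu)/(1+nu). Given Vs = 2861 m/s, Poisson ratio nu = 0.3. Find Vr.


Numerator factor = 0.862 + 1.14*0.3 = 1.204
Denominator = 1 + 0.3 = 1.3
Vr = 2861 * 1.204 / 1.3 = 2649.73 m/s

2649.73


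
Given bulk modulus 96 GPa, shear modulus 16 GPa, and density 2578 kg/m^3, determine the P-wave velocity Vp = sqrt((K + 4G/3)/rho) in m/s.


First compute the effective modulus:
K + 4G/3 = 96e9 + 4*16e9/3 = 117333333333.33 Pa
Then divide by density:
117333333333.33 / 2578 = 45513317.8174 Pa/(kg/m^3)
Take the square root:
Vp = sqrt(45513317.8174) = 6746.36 m/s

6746.36


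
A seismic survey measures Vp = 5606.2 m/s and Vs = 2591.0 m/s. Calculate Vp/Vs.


Vp/Vs = 5606.2 / 2591.0
= 2.1637

2.1637


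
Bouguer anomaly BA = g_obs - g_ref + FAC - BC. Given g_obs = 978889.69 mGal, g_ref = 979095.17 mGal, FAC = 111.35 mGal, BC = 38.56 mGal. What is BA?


BA = g_obs - g_ref + FAC - BC
= 978889.69 - 979095.17 + 111.35 - 38.56
= -132.69 mGal

-132.69


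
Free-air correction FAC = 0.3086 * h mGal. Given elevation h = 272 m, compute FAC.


FAC = 0.3086 * h
= 0.3086 * 272
= 83.9392 mGal

83.9392


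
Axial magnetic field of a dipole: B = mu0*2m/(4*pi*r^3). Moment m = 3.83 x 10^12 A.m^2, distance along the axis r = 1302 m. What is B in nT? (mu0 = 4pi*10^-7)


m = 3.83 x 10^12 = 3830000000000 A.m^2
2m = 7660000000000 A.m^2
r^3 = 1302^3 = 2207155608
B = (4pi*10^-7) * 7660000000000 / (4*pi * 2207155608) * 1e9
= 9625839.890599 / 27735935373.69 * 1e9
= 347053.0112 nT

347053.0112


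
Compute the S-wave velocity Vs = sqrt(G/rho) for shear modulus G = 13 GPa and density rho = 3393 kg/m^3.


Convert G to Pa: G = 13e9 Pa
Compute G/rho = 13e9 / 3393 = 3831417.6245
Vs = sqrt(3831417.6245) = 1957.4 m/s

1957.4


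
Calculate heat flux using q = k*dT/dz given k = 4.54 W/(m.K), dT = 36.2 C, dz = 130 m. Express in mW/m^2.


q = k * dT / dz * 1000
= 4.54 * 36.2 / 130 * 1000
= 1.264215 * 1000
= 1264.2154 mW/m^2

1264.2154


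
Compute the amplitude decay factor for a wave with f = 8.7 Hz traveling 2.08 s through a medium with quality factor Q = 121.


pi*f*t/Q = pi*8.7*2.08/121 = 0.469837
A/A0 = exp(-0.469837) = 0.625104

0.625104
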